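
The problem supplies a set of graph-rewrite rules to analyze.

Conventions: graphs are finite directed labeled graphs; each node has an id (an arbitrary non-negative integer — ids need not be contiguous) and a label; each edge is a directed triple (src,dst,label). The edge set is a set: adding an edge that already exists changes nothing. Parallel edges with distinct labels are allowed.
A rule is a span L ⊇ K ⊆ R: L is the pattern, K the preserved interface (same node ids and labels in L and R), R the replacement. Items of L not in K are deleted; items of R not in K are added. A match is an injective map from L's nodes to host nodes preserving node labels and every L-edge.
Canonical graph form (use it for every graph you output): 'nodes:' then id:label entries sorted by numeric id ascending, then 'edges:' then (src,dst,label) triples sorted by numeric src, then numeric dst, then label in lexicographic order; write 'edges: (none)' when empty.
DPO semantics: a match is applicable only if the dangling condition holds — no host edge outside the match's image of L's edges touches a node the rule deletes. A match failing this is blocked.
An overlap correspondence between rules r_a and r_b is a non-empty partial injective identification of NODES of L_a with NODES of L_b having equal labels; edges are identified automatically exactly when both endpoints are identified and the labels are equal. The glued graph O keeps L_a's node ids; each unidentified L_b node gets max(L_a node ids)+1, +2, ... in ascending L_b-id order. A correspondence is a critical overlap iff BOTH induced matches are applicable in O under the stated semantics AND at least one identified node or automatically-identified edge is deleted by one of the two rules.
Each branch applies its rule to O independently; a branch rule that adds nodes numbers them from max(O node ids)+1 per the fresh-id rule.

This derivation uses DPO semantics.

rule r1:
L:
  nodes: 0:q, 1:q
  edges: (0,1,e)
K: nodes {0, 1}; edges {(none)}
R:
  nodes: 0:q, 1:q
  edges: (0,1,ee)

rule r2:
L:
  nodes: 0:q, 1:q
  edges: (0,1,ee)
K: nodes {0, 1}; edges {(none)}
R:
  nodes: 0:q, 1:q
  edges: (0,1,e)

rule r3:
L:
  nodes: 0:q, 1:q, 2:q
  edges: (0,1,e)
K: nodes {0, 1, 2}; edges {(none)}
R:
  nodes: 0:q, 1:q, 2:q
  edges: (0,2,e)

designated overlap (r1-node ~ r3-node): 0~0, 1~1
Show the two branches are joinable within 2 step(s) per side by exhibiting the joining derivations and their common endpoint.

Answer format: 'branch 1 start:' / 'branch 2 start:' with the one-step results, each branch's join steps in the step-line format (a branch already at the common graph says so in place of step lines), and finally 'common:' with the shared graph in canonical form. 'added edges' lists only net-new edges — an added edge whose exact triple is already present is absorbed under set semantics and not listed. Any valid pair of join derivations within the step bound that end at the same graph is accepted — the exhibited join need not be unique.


branch 1 start:
nodes: 0:q, 1:q, 2:q
edges: (0,1,ee)
branch 2 start:
nodes: 0:q, 1:q, 2:q
edges: (0,2,e)
branch 1 step 1: rule r2; match: 0->0, 1->1; deleted nodes (none); deleted edges (0,1,ee); added nodes (none); added edges (0,1,e); result: nodes: 0:q, 1:q, 2:q edges: (0,1,e)
branch 2 step 1: rule r3; match: 0->0, 1->2, 2->1; deleted nodes (none); deleted edges (0,2,e); added nodes (none); added edges (0,1,e); result: nodes: 0:q, 1:q, 2:q edges: (0,1,e)
common:
nodes: 0:q, 1:q, 2:q
edges: (0,1,e)


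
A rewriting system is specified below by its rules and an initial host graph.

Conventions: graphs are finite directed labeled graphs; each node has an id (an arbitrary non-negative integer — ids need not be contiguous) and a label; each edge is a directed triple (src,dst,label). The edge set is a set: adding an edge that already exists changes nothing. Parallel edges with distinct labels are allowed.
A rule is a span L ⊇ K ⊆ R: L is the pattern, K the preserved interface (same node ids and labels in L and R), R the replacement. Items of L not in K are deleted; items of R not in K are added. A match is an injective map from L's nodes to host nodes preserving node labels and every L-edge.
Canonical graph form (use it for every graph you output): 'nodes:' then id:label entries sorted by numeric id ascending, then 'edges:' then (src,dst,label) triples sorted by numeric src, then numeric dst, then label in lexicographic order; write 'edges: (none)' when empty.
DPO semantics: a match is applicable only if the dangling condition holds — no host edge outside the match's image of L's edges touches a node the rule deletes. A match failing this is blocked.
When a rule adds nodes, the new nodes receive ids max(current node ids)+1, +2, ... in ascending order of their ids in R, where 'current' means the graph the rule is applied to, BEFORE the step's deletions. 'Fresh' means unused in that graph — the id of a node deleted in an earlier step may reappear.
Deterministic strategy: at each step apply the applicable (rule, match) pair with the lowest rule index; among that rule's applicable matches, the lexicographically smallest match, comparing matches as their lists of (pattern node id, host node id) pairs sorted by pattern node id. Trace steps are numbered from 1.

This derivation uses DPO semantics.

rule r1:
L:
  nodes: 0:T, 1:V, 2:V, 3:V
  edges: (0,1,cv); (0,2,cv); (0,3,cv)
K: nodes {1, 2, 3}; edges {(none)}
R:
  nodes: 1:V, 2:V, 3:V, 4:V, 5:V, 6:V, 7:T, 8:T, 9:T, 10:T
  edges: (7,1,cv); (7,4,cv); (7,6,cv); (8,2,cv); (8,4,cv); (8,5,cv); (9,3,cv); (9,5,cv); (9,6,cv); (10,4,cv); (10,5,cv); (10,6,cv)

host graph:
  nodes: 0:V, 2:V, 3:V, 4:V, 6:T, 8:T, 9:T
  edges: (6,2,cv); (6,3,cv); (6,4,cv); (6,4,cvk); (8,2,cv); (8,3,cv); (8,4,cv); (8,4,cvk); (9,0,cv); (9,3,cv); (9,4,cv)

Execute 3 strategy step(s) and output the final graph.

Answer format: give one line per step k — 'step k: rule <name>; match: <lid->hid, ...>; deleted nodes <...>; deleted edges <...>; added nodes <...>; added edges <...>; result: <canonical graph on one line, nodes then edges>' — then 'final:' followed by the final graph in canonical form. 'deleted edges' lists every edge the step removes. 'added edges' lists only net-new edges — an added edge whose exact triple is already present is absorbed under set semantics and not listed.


step 1: rule r1; match: 0->9, 1->0, 2->3, 3->4; deleted nodes 9; deleted edges (9,0,cv); (9,3,cv); (9,4,cv); added nodes 10, 11, 12, 13, 14, 15, 16; added edges (13,0,cv); (13,10,cv); (13,12,cv); (14,3,cv); (14,10,cv); (14,11,cv); (15,4,cv); (15,11,cv); (15,12,cv); (16,10,cv); (16,11,cv); (16,12,cv); result: nodes: 0:V, 2:V, 3:V, 4:V, 6:T, 8:T, 10:V, 11:V, 12:V, 13:T, 14:T, 15:T, 16:T edges: (6,2,cv); (6,3,cv); (6,4,cv); (6,4,cvk); (8,2,cv); (8,3,cv); (8,4,cv); (8,4,cvk); (13,0,cv); (13,10,cv); (13,12,cv); (14,3,cv); (14,10,cv); (14,11,cv); (15,4,cv); (15,11,cv); (15,12,cv); (16,10,cv); (16,11,cv); (16,12,cv)
step 2: rule r1; match: 0->13, 1->0, 2->10, 3->12; deleted nodes 13; deleted edges (13,0,cv); (13,10,cv); (13,12,cv); added nodes 17, 18, 19, 20, 21, 22, 23; added edges (20,0,cv); (20,17,cv); (20,19,cv); (21,10,cv); (21,17,cv); (21,18,cv); (22,12,cv); (22,18,cv); (22,19,cv); (23,17,cv); (23,18,cv); (23,19,cv); result: nodes: 0:V, 2:V, 3:V, 4:V, 6:T, 8:T, 10:V, 11:V, 12:V, 14:T, 15:T, 16:T, 17:V, 18:V, 19:V, 20:T, 21:T, 22:T, 23:T edges: (6,2,cv); (6,3,cv); (6,4,cv); (6,4,cvk); (8,2,cv); (8,3,cv); (8,4,cv); (8,4,cvk); (14,3,cv); (14,10,cv); (14,11,cv); (15,4,cv); (15,11,cv); (15,12,cv); (16,10,cv); (16,11,cv); (16,12,cv); (20,0,cv); (20,17,cv); (20,19,cv); (21,10,cv); (21,17,cv); (21,18,cv); (22,12,cv); (22,18,cv); (22,19,cv); (23,17,cv); (23,18,cv); (23,19,cv)
step 3: rule r1; match: 0->14, 1->3, 2->10, 3->11; deleted nodes 14; deleted edges (14,3,cv); (14,10,cv); (14,11,cv); added nodes 24, 25, 26, 27, 28, 29, 30; added edges (27,3,cv); (27,24,cv); (27,26,cv); (28,10,cv); (28,24,cv); (28,25,cv); (29,11,cv); (29,25,cv); (29,26,cv); (30,24,cv); (30,25,cv); (30,26,cv); result: nodes: 0:V, 2:V, 3:V, 4:V, 6:T, 8:T, 10:V, 11:V, 12:V, 15:T, 16:T, 17:V, 18:V, 19:V, 20:T, 21:T, 22:T, 23:T, 24:V, 25:V, 26:V, 27:T, 28:T, 29:T, 30:T edges: (6,2,cv); (6,3,cv); (6,4,cv); (6,4,cvk); (8,2,cv); (8,3,cv); (8,4,cv); (8,4,cvk); (15,4,cv); (15,11,cv); (15,12,cv); (16,10,cv); (16,11,cv); (16,12,cv); (20,0,cv); (20,17,cv); (20,19,cv); (21,10,cv); (21,17,cv); (21,18,cv); (22,12,cv); (22,18,cv); (22,19,cv); (23,17,cv); (23,18,cv); (23,19,cv); (27,3,cv); (27,24,cv); (27,26,cv); (28,10,cv); (28,24,cv); (28,25,cv); (29,11,cv); (29,25,cv); (29,26,cv); (30,24,cv); (30,25,cv); (30,26,cv)
final:
nodes: 0:V, 2:V, 3:V, 4:V, 6:T, 8:T, 10:V, 11:V, 12:V, 15:T, 16:T, 17:V, 18:V, 19:V, 20:T, 21:T, 22:T, 23:T, 24:V, 25:V, 26:V, 27:T, 28:T, 29:T, 30:T
edges: (6,2,cv); (6,3,cv); (6,4,cv); (6,4,cvk); (8,2,cv); (8,3,cv); (8,4,cv); (8,4,cvk); (15,4,cv); (15,11,cv); (15,12,cv); (16,10,cv); (16,11,cv); (16,12,cv); (20,0,cv); (20,17,cv); (20,19,cv); (21,10,cv); (21,17,cv); (21,18,cv); (22,12,cv); (22,18,cv); (22,19,cv); (23,17,cv); (23,18,cv); (23,19,cv); (27,3,cv); (27,24,cv); (27,26,cv); (28,10,cv); (28,24,cv); (28,25,cv); (29,11,cv); (29,25,cv); (29,26,cv); (30,24,cv); (30,25,cv); (30,26,cv)


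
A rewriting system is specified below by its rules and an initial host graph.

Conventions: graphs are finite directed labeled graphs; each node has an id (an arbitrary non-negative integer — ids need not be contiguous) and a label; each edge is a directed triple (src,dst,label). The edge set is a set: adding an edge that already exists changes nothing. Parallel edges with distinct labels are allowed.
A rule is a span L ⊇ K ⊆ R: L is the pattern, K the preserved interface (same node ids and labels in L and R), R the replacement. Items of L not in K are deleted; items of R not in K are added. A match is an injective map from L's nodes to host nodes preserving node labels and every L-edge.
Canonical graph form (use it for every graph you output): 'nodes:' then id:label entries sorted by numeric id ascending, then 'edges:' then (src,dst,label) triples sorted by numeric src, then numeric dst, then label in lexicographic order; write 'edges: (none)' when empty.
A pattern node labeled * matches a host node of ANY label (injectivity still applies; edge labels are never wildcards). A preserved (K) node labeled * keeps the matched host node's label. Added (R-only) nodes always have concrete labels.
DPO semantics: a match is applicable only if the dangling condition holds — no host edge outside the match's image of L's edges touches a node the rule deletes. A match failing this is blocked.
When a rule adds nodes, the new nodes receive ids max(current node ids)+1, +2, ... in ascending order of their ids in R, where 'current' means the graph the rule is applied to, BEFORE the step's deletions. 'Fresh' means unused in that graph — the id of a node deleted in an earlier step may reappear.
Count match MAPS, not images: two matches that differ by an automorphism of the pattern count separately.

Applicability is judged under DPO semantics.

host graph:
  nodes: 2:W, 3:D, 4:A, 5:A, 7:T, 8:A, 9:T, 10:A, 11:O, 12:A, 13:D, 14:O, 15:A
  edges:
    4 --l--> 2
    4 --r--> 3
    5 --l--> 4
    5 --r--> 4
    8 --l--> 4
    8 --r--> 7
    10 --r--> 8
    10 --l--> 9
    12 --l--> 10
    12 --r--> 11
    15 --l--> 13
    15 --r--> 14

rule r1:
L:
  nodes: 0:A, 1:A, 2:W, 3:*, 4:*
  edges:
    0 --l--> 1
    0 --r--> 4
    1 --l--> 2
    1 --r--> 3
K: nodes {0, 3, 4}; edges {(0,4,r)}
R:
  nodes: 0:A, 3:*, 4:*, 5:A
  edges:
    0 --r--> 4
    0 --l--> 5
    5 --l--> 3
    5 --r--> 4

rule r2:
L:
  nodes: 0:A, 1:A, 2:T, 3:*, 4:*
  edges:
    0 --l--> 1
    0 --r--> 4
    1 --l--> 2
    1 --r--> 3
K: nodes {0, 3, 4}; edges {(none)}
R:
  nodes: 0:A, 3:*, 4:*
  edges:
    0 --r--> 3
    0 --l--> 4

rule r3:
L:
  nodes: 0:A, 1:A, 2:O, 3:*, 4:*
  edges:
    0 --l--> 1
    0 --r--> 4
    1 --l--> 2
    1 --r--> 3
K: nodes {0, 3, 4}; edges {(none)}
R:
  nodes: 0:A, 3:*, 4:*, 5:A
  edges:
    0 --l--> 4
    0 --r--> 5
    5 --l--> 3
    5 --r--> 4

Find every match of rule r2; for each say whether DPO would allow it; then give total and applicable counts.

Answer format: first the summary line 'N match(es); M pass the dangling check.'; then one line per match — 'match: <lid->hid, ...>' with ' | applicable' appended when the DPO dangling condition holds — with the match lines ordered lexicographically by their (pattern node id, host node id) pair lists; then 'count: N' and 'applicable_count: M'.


1 match(es); 1 pass the dangling check.
match: 0->12, 1->10, 2->9, 3->8, 4->11 | applicable
count: 1
applicable_count: 1


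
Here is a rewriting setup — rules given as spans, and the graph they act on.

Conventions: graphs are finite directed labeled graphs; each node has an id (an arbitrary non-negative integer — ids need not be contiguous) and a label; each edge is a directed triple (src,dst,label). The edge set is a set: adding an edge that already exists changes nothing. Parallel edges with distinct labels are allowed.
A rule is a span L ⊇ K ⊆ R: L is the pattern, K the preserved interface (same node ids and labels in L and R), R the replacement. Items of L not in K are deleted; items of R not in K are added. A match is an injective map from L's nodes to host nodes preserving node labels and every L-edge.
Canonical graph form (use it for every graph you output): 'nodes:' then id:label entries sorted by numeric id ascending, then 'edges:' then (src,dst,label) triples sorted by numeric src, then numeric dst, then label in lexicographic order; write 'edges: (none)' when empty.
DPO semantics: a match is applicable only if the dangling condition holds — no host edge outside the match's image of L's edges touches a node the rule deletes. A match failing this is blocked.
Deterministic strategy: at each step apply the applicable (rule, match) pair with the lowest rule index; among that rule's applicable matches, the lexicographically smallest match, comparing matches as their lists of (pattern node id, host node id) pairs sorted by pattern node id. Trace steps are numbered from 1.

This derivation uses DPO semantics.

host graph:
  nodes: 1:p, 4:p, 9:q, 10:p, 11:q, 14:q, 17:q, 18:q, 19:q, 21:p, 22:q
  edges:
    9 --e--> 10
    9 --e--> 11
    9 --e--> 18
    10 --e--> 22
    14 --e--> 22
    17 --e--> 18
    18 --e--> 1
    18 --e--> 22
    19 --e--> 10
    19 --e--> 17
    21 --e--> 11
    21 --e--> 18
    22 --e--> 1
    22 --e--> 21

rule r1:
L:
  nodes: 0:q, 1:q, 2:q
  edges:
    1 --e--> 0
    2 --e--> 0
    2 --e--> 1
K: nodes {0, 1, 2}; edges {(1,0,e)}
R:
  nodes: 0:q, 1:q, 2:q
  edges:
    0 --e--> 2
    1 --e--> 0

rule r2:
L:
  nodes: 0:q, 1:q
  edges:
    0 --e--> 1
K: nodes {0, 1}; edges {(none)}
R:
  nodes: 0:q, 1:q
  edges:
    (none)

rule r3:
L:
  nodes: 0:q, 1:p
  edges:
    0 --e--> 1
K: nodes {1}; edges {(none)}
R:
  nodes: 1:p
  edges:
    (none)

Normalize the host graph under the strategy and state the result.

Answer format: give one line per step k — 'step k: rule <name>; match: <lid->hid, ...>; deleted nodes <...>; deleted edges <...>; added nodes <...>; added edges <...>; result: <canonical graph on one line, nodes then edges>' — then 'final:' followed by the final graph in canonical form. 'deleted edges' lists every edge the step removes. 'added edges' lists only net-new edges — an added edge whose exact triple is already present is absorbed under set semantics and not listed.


step 1: rule r2; match: 0->9, 1->11; deleted nodes (none); deleted edges (9,11,e); added nodes (none); added edges (none); result: nodes: 1:p, 4:p, 9:q, 10:p, 11:q, 14:q, 17:q, 18:q, 19:q, 21:p, 22:q edges: (9,10,e); (9,18,e); (10,22,e); (14,22,e); (17,18,e); (18,1,e); (18,22,e); (19,10,e); (19,17,e); (21,11,e); (21,18,e); (22,1,e); (22,21,e)
step 2: rule r2; match: 0->9, 1->18; deleted nodes (none); deleted edges (9,18,e); added nodes (none); added edges (none); result: nodes: 1:p, 4:p, 9:q, 10:p, 11:q, 14:q, 17:q, 18:q, 19:q, 21:p, 22:q edges: (9,10,e); (10,22,e); (14,22,e); (17,18,e); (18,1,e); (18,22,e); (19,10,e); (19,17,e); (21,11,e); (21,18,e); (22,1,e); (22,21,e)
step 3: rule r2; match: 0->14, 1->22; deleted nodes (none); deleted edges (14,22,e); added nodes (none); added edges (none); result: nodes: 1:p, 4:p, 9:q, 10:p, 11:q, 14:q, 17:q, 18:q, 19:q, 21:p, 22:q edges: (9,10,e); (10,22,e); (17,18,e); (18,1,e); (18,22,e); (19,10,e); (19,17,e); (21,11,e); (21,18,e); (22,1,e); (22,21,e)
step 4: rule r2; match: 0->17, 1->18; deleted nodes (none); deleted edges (17,18,e); added nodes (none); added edges (none); result: nodes: 1:p, 4:p, 9:q, 10:p, 11:q, 14:q, 17:q, 18:q, 19:q, 21:p, 22:q edges: (9,10,e); (10,22,e); (18,1,e); (18,22,e); (19,10,e); (19,17,e); (21,11,e); (21,18,e); (22,1,e); (22,21,e)
step 5: rule r2; match: 0->18, 1->22; deleted nodes (none); deleted edges (18,22,e); added nodes (none); added edges (none); result: nodes: 1:p, 4:p, 9:q, 10:p, 11:q, 14:q, 17:q, 18:q, 19:q, 21:p, 22:q edges: (9,10,e); (10,22,e); (18,1,e); (19,10,e); (19,17,e); (21,11,e); (21,18,e); (22,1,e); (22,21,e)
step 6: rule r2; match: 0->19, 1->17; deleted nodes (none); deleted edges (19,17,e); added nodes (none); added edges (none); result: nodes: 1:p, 4:p, 9:q, 10:p, 11:q, 14:q, 17:q, 18:q, 19:q, 21:p, 22:q edges: (9,10,e); (10,22,e); (18,1,e); (19,10,e); (21,11,e); (21,18,e); (22,1,e); (22,21,e)
step 7: rule r3; match: 0->9, 1->10; deleted nodes 9; deleted edges (9,10,e); added nodes (none); added edges (none); result: nodes: 1:p, 4:p, 10:p, 11:q, 14:q, 17:q, 18:q, 19:q, 21:p, 22:q edges: (10,22,e); (18,1,e); (19,10,e); (21,11,e); (21,18,e); (22,1,e); (22,21,e)
step 8: rule r3; match: 0->19, 1->10; deleted nodes 19; deleted edges (19,10,e); added nodes (none); added edges (none); result: nodes: 1:p, 4:p, 10:p, 11:q, 14:q, 17:q, 18:q, 21:p, 22:q edges: (10,22,e); (18,1,e); (21,11,e); (21,18,e); (22,1,e); (22,21,e)
final:
nodes: 1:p, 4:p, 10:p, 11:q, 14:q, 17:q, 18:q, 21:p, 22:q
edges: (10,22,e); (18,1,e); (21,11,e); (21,18,e); (22,1,e); (22,21,e)


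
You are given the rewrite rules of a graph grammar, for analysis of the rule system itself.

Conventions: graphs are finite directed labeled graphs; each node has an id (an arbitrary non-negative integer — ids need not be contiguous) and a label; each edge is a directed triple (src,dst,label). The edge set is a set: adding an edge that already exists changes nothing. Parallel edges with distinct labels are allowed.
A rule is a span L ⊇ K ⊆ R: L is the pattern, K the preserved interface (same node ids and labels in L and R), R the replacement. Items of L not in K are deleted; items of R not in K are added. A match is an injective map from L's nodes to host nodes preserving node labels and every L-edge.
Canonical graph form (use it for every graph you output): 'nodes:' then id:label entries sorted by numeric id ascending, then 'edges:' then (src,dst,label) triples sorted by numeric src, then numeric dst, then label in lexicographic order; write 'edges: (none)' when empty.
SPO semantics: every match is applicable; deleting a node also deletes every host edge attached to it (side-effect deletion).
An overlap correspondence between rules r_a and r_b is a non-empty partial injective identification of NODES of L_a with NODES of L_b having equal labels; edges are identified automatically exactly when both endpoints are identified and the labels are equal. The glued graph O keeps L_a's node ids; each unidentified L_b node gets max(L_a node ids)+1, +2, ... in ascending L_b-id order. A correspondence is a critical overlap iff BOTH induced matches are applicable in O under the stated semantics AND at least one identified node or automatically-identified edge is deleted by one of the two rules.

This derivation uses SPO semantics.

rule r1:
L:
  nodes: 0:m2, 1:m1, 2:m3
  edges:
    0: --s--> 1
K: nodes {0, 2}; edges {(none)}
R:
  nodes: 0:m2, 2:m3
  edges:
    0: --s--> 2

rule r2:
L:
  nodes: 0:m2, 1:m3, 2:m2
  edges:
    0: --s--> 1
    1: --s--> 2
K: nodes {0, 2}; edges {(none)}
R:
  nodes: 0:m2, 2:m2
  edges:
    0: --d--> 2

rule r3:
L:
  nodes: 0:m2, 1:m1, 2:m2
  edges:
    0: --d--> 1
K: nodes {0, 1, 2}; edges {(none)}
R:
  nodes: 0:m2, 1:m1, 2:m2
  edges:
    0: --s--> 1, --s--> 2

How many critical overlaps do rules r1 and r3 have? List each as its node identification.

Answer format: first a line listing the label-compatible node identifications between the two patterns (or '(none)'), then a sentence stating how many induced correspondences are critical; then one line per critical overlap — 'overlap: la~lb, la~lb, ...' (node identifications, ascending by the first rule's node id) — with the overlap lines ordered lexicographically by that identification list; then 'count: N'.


label-compatible node identifications between L(r1) and L(r3): 0~0, 0~2, 1~1
3 of the induced correspondences are critical overlaps of r1 and r3.
overlap: 0~0, 1~1
overlap: 0~2, 1~1
overlap: 1~1
count: 3


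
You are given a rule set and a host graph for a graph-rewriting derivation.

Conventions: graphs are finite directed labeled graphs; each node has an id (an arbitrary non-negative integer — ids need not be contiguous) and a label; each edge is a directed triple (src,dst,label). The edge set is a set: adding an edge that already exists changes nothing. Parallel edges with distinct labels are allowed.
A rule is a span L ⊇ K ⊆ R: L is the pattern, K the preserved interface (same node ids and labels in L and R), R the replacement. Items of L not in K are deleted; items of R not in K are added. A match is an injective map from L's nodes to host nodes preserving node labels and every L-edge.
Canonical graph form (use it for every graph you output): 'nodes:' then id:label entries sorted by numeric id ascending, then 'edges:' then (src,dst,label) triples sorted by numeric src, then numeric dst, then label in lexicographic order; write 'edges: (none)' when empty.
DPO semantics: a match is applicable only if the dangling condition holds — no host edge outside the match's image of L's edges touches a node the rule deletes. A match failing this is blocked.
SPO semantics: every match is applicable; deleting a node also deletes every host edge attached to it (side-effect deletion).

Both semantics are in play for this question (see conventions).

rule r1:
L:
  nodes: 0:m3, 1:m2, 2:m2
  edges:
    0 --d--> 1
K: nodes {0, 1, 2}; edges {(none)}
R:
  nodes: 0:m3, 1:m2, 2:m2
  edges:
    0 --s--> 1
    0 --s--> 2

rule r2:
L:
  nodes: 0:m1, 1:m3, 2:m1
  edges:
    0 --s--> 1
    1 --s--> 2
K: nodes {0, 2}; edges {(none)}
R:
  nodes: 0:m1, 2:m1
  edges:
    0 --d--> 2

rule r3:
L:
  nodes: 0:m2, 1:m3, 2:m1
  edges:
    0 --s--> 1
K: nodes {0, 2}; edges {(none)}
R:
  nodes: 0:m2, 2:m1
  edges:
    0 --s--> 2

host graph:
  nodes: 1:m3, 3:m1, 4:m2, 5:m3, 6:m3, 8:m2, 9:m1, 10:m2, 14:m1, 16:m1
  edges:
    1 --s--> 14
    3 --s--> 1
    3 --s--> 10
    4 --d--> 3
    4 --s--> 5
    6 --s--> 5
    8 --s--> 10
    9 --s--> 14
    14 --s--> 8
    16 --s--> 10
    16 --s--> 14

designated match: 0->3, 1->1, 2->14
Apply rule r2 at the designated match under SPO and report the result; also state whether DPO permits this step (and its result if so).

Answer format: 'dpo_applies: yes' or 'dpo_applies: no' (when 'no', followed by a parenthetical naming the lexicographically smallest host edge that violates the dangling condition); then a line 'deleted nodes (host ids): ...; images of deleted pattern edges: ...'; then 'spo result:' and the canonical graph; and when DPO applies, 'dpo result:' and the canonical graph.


dpo_applies: yes
deleted nodes (host ids): 1; images of deleted pattern edges: (1,14,s); (3,1,s)
spo result:
nodes: 3:m1, 4:m2, 5:m3, 6:m3, 8:m2, 9:m1, 10:m2, 14:m1, 16:m1
edges: (3,10,s); (3,14,d); (4,3,d); (4,5,s); (6,5,s); (8,10,s); (9,14,s); (14,8,s); (16,10,s); (16,14,s)
dpo result:
nodes: 3:m1, 4:m2, 5:m3, 6:m3, 8:m2, 9:m1, 10:m2, 14:m1, 16:m1
edges: (3,10,s); (3,14,d); (4,3,d); (4,5,s); (6,5,s); (8,10,s); (9,14,s); (14,8,s); (16,10,s); (16,14,s)


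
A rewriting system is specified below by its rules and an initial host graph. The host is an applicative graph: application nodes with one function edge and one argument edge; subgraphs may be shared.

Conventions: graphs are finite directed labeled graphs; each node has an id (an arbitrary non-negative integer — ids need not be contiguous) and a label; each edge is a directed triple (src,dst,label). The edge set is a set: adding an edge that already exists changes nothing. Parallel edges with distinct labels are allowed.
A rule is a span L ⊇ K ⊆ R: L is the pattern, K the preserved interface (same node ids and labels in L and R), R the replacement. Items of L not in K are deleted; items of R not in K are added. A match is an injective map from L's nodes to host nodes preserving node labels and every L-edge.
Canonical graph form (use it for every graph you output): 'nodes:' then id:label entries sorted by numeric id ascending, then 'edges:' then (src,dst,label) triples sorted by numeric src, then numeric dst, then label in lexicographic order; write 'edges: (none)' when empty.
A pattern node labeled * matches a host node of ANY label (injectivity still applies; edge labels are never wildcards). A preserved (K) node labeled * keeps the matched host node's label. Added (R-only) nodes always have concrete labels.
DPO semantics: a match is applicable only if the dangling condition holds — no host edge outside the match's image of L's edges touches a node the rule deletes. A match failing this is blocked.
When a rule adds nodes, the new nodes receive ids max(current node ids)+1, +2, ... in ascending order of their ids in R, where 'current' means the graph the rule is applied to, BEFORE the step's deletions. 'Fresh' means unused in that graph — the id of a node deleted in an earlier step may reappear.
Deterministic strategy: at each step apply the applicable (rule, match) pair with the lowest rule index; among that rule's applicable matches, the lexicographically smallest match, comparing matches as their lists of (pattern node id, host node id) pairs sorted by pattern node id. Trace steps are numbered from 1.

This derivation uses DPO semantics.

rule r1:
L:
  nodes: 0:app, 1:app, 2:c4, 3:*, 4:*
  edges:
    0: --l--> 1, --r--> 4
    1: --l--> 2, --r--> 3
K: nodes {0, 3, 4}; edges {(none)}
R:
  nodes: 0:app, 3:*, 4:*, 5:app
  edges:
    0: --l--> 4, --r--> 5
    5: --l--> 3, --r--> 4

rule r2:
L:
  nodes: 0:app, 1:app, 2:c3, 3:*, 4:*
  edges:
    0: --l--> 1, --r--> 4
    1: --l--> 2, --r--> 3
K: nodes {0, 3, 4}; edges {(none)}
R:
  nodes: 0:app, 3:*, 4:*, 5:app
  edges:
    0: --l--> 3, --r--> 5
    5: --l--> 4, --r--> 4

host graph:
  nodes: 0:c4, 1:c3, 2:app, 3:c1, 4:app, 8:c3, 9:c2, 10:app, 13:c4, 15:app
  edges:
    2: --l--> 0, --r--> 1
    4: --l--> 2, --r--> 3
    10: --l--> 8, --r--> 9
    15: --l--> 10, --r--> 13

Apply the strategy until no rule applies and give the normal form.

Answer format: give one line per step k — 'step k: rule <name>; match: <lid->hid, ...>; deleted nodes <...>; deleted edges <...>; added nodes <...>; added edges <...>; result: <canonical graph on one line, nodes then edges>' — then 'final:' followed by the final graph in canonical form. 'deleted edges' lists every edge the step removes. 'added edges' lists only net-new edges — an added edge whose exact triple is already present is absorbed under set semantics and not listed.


step 1: rule r1; match: 0->4, 1->2, 2->0, 3->1, 4->3; deleted nodes 0, 2; deleted edges (2,0,l); (2,1,r); (4,2,l); (4,3,r); added nodes 16; added edges (4,3,l); (4,16,r); (16,1,l); (16,3,r); result: nodes: 1:c3, 3:c1, 4:app, 8:c3, 9:c2, 10:app, 13:c4, 15:app, 16:app edges: (4,3,l); (4,16,r); (10,8,l); (10,9,r); (15,10,l); (15,13,r); (16,1,l); (16,3,r)
step 2: rule r2; match: 0->15, 1->10, 2->8, 3->9, 4->13; deleted nodes 8, 10; deleted edges (10,8,l); (10,9,r); (15,10,l); (15,13,r); added nodes 17; added edges (15,9,l); (15,17,r); (17,13,l); (17,13,r); result: nodes: 1:c3, 3:c1, 4:app, 9:c2, 13:c4, 15:app, 16:app, 17:app edges: (4,3,l); (4,16,r); (15,9,l); (15,17,r); (16,1,l); (16,3,r); (17,13,l); (17,13,r)
final:
nodes: 1:c3, 3:c1, 4:app, 9:c2, 13:c4, 15:app, 16:app, 17:app
edges: (4,3,l); (4,16,r); (15,9,l); (15,17,r); (16,1,l); (16,3,r); (17,13,l); (17,13,r)


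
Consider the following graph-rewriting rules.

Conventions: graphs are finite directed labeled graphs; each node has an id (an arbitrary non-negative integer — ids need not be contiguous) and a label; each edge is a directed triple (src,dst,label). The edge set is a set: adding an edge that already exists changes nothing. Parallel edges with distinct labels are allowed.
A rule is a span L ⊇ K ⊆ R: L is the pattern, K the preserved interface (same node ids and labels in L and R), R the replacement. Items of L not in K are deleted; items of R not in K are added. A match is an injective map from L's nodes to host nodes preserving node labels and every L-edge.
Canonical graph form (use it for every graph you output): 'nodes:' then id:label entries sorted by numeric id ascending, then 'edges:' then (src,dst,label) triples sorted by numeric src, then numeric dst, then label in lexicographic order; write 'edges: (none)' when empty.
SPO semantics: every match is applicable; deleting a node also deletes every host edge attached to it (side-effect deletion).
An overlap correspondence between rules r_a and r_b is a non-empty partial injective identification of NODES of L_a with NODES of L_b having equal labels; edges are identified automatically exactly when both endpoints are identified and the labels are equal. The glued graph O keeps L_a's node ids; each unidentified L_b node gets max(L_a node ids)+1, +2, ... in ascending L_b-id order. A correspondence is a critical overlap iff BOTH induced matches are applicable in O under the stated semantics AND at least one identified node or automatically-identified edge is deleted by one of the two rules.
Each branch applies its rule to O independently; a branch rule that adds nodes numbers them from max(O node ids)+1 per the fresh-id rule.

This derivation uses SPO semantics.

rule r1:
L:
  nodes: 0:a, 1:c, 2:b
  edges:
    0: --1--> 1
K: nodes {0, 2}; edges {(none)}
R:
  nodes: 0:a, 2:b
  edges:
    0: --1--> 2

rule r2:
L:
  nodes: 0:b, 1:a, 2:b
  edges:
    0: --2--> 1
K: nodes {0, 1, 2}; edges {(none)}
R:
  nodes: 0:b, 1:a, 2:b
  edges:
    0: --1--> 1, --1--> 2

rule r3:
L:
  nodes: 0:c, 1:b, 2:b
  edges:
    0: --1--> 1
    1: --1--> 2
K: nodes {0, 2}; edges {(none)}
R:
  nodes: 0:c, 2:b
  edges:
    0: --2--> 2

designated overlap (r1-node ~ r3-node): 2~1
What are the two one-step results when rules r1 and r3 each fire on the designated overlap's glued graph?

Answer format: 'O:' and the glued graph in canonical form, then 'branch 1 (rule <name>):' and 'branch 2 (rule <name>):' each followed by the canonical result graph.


O:
nodes: 0:a, 1:c, 2:b, 3:c, 4:b
edges: (0,1,1); (2,4,1); (3,2,1)
branch 1 (rule r1):
nodes: 0:a, 2:b, 3:c, 4:b
edges: (0,2,1); (2,4,1); (3,2,1)
branch 2 (rule r3):
nodes: 0:a, 1:c, 3:c, 4:b
edges: (0,1,1); (3,4,2)


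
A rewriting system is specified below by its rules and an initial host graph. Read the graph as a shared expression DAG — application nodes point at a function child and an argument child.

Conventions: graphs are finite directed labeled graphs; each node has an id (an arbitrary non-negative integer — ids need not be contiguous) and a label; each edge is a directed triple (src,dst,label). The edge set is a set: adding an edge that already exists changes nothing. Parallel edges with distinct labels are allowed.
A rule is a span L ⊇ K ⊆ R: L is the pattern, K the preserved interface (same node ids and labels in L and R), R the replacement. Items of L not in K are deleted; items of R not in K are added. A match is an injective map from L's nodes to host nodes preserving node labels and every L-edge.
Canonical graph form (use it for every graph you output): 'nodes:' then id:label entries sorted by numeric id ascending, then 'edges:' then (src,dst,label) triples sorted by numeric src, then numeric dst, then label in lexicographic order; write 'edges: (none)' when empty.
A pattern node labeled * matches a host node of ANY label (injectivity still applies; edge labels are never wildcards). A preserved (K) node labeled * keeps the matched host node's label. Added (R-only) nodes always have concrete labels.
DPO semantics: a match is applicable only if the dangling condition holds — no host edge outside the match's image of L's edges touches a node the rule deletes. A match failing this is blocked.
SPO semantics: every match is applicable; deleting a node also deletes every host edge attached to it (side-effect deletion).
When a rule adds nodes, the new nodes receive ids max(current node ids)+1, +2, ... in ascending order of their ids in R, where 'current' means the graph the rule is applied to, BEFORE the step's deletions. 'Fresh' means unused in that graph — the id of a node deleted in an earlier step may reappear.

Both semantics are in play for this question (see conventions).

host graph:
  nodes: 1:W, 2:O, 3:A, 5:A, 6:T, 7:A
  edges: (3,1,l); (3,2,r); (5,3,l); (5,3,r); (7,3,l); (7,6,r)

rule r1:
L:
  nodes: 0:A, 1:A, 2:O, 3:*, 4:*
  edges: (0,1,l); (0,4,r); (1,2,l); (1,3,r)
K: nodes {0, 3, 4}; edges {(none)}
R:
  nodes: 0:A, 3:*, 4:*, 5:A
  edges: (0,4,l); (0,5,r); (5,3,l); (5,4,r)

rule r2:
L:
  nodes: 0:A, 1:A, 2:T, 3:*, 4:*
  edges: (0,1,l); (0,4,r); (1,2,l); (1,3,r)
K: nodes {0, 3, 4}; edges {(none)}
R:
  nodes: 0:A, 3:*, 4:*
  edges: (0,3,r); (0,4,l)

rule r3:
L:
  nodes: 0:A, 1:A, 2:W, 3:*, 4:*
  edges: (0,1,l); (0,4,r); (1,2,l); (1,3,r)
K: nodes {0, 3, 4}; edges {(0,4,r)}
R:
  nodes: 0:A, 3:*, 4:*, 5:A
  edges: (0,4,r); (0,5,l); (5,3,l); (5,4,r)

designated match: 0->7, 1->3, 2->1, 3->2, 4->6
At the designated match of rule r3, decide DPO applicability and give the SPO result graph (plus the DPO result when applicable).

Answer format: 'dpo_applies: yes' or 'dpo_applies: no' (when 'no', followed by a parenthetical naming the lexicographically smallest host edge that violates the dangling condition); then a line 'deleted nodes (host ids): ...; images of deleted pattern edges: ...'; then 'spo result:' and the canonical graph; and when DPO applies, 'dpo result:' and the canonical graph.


dpo_applies: no
(the rule deletes node 3, which keeps host edge (5,3,l) outside the match image — the dangling condition fails, DPO blocks; SPO proceeds and side-deletes such edges)
deleted nodes (host ids): 1, 3; images of deleted pattern edges: (3,1,l); (3,2,r); (7,3,l)
spo result:
nodes: 2:O, 5:A, 6:T, 7:A, 8:A
edges: (7,6,r); (7,8,l); (8,2,l); (8,6,r)


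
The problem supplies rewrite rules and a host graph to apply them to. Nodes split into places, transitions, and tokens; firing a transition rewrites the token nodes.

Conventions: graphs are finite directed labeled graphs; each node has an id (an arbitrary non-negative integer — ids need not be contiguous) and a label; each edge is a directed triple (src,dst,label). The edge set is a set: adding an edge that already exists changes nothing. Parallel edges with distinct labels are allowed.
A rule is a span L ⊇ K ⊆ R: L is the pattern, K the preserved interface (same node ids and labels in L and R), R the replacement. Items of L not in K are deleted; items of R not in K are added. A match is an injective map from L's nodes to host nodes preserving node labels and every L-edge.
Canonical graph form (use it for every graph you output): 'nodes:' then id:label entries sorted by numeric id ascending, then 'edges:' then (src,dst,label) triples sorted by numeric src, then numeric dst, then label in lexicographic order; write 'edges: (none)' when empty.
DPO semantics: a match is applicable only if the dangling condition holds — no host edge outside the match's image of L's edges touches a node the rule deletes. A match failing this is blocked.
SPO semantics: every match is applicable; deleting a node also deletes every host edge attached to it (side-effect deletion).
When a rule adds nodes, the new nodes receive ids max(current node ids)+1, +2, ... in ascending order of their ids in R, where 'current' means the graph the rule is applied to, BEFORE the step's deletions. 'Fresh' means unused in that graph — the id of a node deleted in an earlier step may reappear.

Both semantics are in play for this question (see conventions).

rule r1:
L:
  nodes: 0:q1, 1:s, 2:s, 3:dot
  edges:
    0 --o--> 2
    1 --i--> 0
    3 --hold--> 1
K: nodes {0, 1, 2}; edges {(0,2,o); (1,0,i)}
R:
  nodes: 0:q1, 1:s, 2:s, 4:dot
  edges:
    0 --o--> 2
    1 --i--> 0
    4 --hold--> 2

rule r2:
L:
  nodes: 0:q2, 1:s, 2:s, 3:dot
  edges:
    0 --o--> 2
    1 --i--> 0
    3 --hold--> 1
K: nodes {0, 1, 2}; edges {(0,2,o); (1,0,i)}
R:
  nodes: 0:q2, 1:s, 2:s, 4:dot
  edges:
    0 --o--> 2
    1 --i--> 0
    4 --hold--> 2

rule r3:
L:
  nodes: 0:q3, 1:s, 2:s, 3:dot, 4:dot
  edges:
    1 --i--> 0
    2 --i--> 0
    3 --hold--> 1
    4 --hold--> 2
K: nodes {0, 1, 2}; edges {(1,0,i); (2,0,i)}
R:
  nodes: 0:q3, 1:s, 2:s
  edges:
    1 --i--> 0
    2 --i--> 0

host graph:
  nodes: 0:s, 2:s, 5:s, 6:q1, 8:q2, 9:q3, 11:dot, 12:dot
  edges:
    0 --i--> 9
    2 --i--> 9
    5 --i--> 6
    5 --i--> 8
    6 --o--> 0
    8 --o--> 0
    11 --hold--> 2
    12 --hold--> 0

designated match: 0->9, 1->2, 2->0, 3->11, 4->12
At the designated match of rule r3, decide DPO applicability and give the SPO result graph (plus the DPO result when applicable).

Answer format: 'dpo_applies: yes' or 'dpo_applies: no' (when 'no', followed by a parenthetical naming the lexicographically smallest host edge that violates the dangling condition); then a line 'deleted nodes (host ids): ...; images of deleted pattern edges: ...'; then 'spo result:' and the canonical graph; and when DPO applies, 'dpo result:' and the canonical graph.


dpo_applies: yes
deleted nodes (host ids): 11, 12; images of deleted pattern edges: (11,2,hold); (12,0,hold)
spo result:
nodes: 0:s, 2:s, 5:s, 6:q1, 8:q2, 9:q3
edges: (0,9,i); (2,9,i); (5,6,i); (5,8,i); (6,0,o); (8,0,o)
dpo result:
nodes: 0:s, 2:s, 5:s, 6:q1, 8:q2, 9:q3
edges: (0,9,i); (2,9,i); (5,6,i); (5,8,i); (6,0,o); (8,0,o)


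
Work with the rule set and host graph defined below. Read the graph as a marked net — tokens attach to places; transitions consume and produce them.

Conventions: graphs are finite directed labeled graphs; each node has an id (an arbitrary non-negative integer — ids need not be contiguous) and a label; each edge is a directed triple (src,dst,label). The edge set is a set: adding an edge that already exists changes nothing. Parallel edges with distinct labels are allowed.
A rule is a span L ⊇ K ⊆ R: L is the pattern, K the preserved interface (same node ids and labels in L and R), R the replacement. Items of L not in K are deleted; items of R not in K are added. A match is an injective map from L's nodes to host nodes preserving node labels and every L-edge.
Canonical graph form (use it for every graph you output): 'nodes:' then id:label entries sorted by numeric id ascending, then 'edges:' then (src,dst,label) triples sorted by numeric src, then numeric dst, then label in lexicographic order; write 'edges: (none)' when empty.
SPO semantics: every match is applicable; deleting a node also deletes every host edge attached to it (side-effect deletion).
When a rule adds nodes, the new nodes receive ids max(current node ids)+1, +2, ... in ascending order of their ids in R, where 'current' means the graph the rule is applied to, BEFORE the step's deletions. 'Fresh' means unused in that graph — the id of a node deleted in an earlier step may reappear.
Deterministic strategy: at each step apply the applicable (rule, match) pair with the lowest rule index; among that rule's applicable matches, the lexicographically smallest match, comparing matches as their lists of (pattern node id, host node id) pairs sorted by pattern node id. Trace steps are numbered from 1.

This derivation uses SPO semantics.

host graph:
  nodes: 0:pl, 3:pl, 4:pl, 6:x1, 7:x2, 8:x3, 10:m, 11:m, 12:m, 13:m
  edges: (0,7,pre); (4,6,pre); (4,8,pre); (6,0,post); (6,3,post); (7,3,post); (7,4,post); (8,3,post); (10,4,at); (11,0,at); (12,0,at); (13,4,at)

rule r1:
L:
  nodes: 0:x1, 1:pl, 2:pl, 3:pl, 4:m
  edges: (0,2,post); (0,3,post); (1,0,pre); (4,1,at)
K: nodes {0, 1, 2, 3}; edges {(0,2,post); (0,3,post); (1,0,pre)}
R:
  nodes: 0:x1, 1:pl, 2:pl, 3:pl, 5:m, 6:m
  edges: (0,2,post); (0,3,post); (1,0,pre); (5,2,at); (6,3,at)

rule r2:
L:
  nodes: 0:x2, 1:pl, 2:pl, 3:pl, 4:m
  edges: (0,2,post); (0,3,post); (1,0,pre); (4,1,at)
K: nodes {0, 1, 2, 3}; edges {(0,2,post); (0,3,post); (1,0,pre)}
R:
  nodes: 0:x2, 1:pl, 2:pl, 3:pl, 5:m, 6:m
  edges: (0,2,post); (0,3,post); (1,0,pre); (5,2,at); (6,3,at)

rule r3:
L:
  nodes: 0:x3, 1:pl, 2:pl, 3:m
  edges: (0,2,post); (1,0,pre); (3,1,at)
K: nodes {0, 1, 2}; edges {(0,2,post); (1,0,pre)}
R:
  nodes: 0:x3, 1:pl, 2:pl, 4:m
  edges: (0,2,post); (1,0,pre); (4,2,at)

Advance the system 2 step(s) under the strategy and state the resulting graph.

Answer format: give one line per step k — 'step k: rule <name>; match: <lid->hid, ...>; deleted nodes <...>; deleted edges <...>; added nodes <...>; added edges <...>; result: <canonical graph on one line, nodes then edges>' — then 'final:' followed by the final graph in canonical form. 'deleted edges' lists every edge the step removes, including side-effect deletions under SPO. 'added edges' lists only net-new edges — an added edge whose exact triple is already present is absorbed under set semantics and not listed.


step 1: rule r1; match: 0->6, 1->4, 2->0, 3->3, 4->10; deleted nodes 10; deleted edges (10,4,at); added nodes 14, 15; added edges (14,0,at); (15,3,at); result: nodes: 0:pl, 3:pl, 4:pl, 6:x1, 7:x2, 8:x3, 11:m, 12:m, 13:m, 14:m, 15:m edges: (0,7,pre); (4,6,pre); (4,8,pre); (6,0,post); (6,3,post); (7,3,post); (7,4,post); (8,3,post); (11,0,at); (12,0,at); (13,4,at); (14,0,at); (15,3,at)
step 2: rule r1; match: 0->6, 1->4, 2->0, 3->3, 4->13; deleted nodes 13; deleted edges (13,4,at); added nodes 16, 17; added edges (16,0,at); (17,3,at); result: nodes: 0:pl, 3:pl, 4:pl, 6:x1, 7:x2, 8:x3, 11:m, 12:m, 14:m, 15:m, 16:m, 17:m edges: (0,7,pre); (4,6,pre); (4,8,pre); (6,0,post); (6,3,post); (7,3,post); (7,4,post); (8,3,post); (11,0,at); (12,0,at); (14,0,at); (15,3,at); (16,0,at); (17,3,at)
final:
nodes: 0:pl, 3:pl, 4:pl, 6:x1, 7:x2, 8:x3, 11:m, 12:m, 14:m, 15:m, 16:m, 17:m
edges: (0,7,pre); (4,6,pre); (4,8,pre); (6,0,post); (6,3,post); (7,3,post); (7,4,post); (8,3,post); (11,0,at); (12,0,at); (14,0,at); (15,3,at); (16,0,at); (17,3,at)
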